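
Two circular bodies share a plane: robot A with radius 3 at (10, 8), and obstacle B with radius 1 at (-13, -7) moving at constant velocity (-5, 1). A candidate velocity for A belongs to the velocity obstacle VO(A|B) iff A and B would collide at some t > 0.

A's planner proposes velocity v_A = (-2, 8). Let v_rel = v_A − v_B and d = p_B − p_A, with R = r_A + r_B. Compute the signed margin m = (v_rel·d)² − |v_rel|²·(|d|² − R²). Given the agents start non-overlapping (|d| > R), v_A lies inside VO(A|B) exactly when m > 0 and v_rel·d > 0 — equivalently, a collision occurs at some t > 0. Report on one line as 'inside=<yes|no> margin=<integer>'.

d = (-23, -15),  |d|² = 754;  R = 3+1 = 4,  c = 754−4² = 738
v_rel = (3, 7),  |v_rel|² = 58;  v_rel·d = (3)·(-23) + (7)·(-15) = -174
58·t² + 348·t + 738 = 0  ⇒  m = (-174)² − 58·738 = -12528
m = -12528 < 0,  v_rel·d = -174 < 0  ⇒  outside

inside=no margin=-12528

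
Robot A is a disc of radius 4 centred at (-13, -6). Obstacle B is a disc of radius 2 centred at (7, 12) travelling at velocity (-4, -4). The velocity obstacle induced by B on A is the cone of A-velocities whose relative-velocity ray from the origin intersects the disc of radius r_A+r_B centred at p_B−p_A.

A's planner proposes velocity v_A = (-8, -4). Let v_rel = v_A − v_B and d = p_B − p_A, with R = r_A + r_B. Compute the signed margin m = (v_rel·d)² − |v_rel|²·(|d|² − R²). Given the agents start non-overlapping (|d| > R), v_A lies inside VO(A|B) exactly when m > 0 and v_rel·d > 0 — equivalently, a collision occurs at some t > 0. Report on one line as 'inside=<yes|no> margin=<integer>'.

d = (20, 18),  |d|² = 724;  R = 4+2 = 6,  c = 724−6² = 688
v_rel = (-4, 0),  |v_rel|² = 16;  v_rel·d = (-4)·(20) + (0)·(18) = -80
16·t² + 160·t + 688 = 0  ⇒  m = (-80)² − 16·688 = -4608
m = -4608 < 0,  v_rel·d = -80 < 0  ⇒  outside

inside=no margin=-4608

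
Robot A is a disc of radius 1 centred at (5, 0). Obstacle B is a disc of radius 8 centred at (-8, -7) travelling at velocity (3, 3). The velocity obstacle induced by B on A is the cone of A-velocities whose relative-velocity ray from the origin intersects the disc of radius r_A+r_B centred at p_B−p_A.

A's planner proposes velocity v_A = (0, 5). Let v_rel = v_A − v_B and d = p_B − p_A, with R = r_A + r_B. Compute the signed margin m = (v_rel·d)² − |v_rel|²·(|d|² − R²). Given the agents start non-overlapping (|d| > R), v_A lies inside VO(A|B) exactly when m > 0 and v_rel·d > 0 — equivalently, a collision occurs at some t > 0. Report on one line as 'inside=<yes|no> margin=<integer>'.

d = (-13, -7),  |d|² = 218;  R = 1+8 = 9,  c = 218−9² = 137
v_rel = (-3, 2),  |v_rel|² = 13;  v_rel·d = (-3)·(-13) + (2)·(-7) = 25
13·t² − 50·t + 137 = 0  ⇒  m = 25² − 13·137 = -1156
m = -1156 < 0,  v_rel·d = 25 > 0  ⇒  outside

inside=no margin=-1156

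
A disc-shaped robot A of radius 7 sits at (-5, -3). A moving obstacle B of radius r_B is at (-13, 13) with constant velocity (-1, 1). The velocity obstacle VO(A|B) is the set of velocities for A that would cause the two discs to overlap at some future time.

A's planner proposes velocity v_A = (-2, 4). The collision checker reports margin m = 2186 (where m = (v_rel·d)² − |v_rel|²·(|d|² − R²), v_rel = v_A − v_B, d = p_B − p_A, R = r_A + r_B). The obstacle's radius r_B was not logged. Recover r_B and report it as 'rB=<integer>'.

m = 2186
d = (-8, 16);  v_rel = (-1, 3),  |v_rel|² = 10
v_rel×d = (-1)·(16) − (3)·(-8) = 8
since m = R²·10 − 8²:  R² = (64 + 2186) / 10 = 225
R = √225 = 15  ⇒  r_B = 15 − 7 = 8

rB=8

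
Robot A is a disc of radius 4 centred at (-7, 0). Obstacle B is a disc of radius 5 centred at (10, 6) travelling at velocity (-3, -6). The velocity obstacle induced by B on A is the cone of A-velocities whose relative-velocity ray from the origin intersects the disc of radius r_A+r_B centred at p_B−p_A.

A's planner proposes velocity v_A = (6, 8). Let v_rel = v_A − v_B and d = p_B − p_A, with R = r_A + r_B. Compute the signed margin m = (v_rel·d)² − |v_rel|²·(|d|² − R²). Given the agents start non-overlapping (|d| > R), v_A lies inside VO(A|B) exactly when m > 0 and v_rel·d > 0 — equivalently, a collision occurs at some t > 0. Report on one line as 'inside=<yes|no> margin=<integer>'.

d = (17, 6),  |d|² = 325;  R = 4+5 = 9,  c = 325−9² = 244
v_rel = (9, 14),  |v_rel|² = 277;  v_rel·d = (9)·(17) + (14)·(6) = 237
277·t² − 474·t + 244 = 0  ⇒  m = 237² − 277·244 = -11419
m = -11419 < 0,  v_rel·d = 237 > 0  ⇒  outside

inside=no margin=-11419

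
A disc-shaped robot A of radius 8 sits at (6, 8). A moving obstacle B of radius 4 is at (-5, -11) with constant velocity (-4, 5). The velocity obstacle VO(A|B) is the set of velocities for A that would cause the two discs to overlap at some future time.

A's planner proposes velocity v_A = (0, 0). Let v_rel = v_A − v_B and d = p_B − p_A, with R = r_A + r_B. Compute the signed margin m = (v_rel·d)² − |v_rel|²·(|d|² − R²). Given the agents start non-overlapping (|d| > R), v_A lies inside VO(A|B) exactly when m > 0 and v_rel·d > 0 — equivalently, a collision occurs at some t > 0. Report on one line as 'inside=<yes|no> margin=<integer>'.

d = (-11, -19),  |d|² = 482;  R = 8+4 = 12,  c = 482−12² = 338
v_rel = (4, -5),  |v_rel|² = 41;  v_rel·d = (4)·(-11) + (-5)·(-19) = 51
41·t² − 102·t + 338 = 0  ⇒  m = 51² − 41·338 = -11257
m = -11257 < 0,  v_rel·d = 51 > 0  ⇒  outside

inside=no margin=-11257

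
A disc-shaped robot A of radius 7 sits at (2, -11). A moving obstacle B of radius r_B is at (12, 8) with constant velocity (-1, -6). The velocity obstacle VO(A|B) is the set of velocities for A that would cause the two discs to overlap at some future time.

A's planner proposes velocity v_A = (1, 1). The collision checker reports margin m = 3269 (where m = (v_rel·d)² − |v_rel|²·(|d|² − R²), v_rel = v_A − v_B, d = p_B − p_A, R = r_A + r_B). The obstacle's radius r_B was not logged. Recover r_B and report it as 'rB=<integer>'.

m = 3269
d = (10, 19);  v_rel = (2, 7),  |v_rel|² = 53
v_rel×d = (2)·(19) − (7)·(10) = -32
since m = R²·53 − (-32)²:  R² = (1024 + 3269) / 53 = 81
R = √81 = 9  ⇒  r_B = 9 − 7 = 2

rB=2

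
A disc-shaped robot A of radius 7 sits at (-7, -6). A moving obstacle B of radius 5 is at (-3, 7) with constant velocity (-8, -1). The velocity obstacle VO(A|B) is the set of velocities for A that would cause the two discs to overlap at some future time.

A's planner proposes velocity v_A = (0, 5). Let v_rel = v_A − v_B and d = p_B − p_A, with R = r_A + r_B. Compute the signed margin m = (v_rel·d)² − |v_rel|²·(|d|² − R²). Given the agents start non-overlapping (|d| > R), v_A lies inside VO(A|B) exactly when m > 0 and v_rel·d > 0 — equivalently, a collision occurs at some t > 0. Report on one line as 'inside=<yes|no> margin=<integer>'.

d = (4, 13),  |d|² = 185;  R = 7+5 = 12,  c = 185−12² = 41
v_rel = (8, 6),  |v_rel|² = 100;  v_rel·d = (8)·(4) + (6)·(13) = 110
100·t² − 220·t + 41 = 0  ⇒  m = 110² − 100·41 = 8000
m = 8000 > 0,  v_rel·d = 110 > 0  ⇒  inside

inside=yes margin=8000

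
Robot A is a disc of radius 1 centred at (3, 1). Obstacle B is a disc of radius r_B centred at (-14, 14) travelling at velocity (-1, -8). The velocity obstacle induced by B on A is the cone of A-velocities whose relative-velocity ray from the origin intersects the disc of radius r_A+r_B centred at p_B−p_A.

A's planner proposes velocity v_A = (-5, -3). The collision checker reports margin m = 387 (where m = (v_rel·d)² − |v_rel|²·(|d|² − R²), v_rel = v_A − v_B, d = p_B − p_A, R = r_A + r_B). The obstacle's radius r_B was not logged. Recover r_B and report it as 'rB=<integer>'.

m = 387
d = (-17, 13);  v_rel = (-4, 5),  |v_rel|² = 41
v_rel×d = (-4)·(13) − (5)·(-17) = 33
since m = R²·41 − 33²:  R² = (1089 + 387) / 41 = 36
R = √36 = 6  ⇒  r_B = 6 − 1 = 5

rB=5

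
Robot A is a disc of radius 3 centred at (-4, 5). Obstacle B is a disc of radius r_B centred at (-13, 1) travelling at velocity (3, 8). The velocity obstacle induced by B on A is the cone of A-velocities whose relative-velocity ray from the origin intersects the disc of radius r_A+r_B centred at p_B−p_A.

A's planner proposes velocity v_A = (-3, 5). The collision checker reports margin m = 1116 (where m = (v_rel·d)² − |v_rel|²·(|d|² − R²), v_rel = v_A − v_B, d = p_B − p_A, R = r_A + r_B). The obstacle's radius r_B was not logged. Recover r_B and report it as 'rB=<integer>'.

m = 1116
d = (-9, -4);  v_rel = (-6, -3),  |v_rel|² = 45
v_rel×d = (-6)·(-4) − (-3)·(-9) = -3
since m = R²·45 − (-3)²:  R² = (9 + 1116) / 45 = 25
R = √25 = 5  ⇒  r_B = 5 − 3 = 2

rB=2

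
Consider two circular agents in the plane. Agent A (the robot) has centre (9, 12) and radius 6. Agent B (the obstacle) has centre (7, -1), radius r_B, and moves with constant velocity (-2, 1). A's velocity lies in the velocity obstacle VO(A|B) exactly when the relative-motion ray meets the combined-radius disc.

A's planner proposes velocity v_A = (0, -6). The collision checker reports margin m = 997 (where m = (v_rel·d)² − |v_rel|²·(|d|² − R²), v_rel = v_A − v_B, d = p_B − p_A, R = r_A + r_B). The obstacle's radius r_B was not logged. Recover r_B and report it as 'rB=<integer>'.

m = 997
d = (-2, -13);  v_rel = (2, -7),  |v_rel|² = 53
v_rel×d = (2)·(-13) − (-7)·(-2) = -40
since m = R²·53 − (-40)²:  R² = (1600 + 997) / 53 = 49
R = √49 = 7  ⇒  r_B = 7 − 6 = 1

rB=1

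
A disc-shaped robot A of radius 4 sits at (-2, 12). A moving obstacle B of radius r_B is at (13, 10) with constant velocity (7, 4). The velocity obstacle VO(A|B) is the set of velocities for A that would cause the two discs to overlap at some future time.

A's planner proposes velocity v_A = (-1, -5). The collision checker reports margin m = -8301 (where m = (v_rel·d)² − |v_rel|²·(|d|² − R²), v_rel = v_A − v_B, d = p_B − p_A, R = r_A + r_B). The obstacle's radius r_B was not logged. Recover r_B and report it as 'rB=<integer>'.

m = -8301
d = (15, -2);  v_rel = (-8, -9),  |v_rel|² = 145
v_rel×d = (-8)·(-2) − (-9)·(15) = 151
since m = R²·145 − 151²:  R² = (22801 + -8301) / 145 = 100
R = √100 = 10  ⇒  r_B = 10 − 4 = 6

rB=6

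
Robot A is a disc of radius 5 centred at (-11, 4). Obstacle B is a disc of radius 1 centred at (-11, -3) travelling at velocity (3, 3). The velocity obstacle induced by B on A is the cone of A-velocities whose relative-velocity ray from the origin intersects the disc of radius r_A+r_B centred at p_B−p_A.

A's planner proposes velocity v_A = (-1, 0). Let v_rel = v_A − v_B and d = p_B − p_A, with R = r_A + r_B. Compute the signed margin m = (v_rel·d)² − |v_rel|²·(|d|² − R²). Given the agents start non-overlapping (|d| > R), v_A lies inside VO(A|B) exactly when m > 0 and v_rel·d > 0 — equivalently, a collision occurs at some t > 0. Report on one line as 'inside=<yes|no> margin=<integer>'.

d = (0, -7),  |d|² = 49;  R = 5+1 = 6,  c = 49−6² = 13
v_rel = (-4, -3),  |v_rel|² = 25;  v_rel·d = (-4)·(0) + (-3)·(-7) = 21
25·t² − 42·t + 13 = 0  ⇒  m = 21² − 25·13 = 116
m = 116 > 0,  v_rel·d = 21 > 0  ⇒  inside

inside=yes margin=116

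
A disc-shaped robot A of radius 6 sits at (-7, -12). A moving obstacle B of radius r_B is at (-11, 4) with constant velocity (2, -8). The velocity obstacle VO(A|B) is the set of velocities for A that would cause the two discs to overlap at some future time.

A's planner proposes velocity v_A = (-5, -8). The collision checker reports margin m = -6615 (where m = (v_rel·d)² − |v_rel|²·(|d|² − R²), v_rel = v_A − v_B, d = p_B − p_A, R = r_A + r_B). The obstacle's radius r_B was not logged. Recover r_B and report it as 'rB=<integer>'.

m = -6615
d = (-4, 16);  v_rel = (-7, 0),  |v_rel|² = 49
v_rel×d = (-7)·(16) − (0)·(-4) = -112
since m = R²·49 − (-112)²:  R² = (12544 + -6615) / 49 = 121
R = √121 = 11  ⇒  r_B = 11 − 6 = 5

rB=5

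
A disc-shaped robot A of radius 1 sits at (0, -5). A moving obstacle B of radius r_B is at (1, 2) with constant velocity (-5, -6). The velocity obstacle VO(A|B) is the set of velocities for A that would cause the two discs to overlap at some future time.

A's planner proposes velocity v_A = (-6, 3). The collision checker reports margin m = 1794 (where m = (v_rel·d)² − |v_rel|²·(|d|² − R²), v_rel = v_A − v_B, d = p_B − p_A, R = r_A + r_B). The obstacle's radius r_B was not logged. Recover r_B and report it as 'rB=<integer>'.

m = 1794
d = (1, 7);  v_rel = (-1, 9),  |v_rel|² = 82
v_rel×d = (-1)·(7) − (9)·(1) = -16
since m = R²·82 − (-16)²:  R² = (256 + 1794) / 82 = 25
R = √25 = 5  ⇒  r_B = 5 − 1 = 4

rB=4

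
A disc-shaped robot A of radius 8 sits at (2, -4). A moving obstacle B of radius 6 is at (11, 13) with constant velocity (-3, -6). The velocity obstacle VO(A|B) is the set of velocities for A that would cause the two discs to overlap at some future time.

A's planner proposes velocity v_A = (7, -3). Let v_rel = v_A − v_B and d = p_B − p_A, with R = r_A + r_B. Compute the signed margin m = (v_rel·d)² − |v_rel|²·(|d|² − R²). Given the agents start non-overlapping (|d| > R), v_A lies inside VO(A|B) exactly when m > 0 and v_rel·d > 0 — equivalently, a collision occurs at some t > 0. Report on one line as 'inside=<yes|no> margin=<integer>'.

d = (9, 17),  |d|² = 370;  R = 8+6 = 14,  c = 370−14² = 174
v_rel = (10, 3),  |v_rel|² = 109;  v_rel·d = (10)·(9) + (3)·(17) = 141
109·t² − 282·t + 174 = 0  ⇒  m = 141² − 109·174 = 915
m = 915 > 0,  v_rel·d = 141 > 0  ⇒  inside

inside=yes margin=915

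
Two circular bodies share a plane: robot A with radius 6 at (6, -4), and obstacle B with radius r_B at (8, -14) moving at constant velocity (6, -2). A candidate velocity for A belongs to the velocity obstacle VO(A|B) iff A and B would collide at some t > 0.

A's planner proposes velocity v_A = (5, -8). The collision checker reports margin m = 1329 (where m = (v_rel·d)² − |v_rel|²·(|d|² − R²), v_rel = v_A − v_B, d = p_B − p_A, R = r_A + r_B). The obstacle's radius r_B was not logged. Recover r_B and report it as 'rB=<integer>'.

m = 1329
d = (2, -10);  v_rel = (-1, -6),  |v_rel|² = 37
v_rel×d = (-1)·(-10) − (-6)·(2) = 22
since m = R²·37 − 22²:  R² = (484 + 1329) / 37 = 49
R = √49 = 7  ⇒  r_B = 7 − 6 = 1

rB=1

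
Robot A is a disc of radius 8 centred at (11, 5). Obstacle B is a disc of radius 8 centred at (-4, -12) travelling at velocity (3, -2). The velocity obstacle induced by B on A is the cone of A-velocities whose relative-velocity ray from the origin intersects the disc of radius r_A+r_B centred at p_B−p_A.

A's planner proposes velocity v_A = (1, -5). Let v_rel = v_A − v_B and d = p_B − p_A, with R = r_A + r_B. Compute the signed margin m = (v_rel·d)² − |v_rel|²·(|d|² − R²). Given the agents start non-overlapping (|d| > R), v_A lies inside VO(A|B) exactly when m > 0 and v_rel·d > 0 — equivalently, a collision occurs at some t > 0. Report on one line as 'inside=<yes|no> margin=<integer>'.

d = (-15, -17),  |d|² = 514;  R = 8+8 = 16,  c = 514−16² = 258
v_rel = (-2, -3),  |v_rel|² = 13;  v_rel·d = (-2)·(-15) + (-3)·(-17) = 81
13·t² − 162·t + 258 = 0  ⇒  m = 81² − 13·258 = 3207
m = 3207 > 0,  v_rel·d = 81 > 0  ⇒  inside

inside=yes margin=3207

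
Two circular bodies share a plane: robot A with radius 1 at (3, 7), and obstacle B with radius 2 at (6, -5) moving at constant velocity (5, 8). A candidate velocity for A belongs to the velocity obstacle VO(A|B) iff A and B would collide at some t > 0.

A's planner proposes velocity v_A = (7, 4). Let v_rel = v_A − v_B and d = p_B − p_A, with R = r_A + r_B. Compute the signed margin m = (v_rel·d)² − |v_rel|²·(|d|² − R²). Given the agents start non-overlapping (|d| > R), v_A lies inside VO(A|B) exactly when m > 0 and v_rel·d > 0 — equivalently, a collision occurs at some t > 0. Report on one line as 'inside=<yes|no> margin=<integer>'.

d = (3, -12),  |d|² = 153;  R = 1+2 = 3,  c = 153−3² = 144
v_rel = (2, -4),  |v_rel|² = 20;  v_rel·d = (2)·(3) + (-4)·(-12) = 54
20·t² − 108·t + 144 = 0  ⇒  m = 54² − 20·144 = 36
m = 36 > 0,  v_rel·d = 54 > 0  ⇒  inside

inside=yes margin=36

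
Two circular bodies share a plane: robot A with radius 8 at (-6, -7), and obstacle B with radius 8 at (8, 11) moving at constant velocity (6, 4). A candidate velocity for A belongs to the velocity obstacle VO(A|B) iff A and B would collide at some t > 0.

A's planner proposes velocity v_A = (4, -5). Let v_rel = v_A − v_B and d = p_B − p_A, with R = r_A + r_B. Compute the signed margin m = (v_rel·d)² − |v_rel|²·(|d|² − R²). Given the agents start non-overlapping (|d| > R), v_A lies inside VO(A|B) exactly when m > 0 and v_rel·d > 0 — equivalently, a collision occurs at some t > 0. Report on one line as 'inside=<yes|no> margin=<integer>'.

d = (14, 18),  |d|² = 520;  R = 8+8 = 16,  c = 520−16² = 264
v_rel = (-2, -9),  |v_rel|² = 85;  v_rel·d = (-2)·(14) + (-9)·(18) = -190
85·t² + 380·t + 264 = 0  ⇒  m = (-190)² − 85·264 = 13660
m = 13660 > 0,  v_rel·d = -190 < 0  ⇒  outside

inside=no margin=13660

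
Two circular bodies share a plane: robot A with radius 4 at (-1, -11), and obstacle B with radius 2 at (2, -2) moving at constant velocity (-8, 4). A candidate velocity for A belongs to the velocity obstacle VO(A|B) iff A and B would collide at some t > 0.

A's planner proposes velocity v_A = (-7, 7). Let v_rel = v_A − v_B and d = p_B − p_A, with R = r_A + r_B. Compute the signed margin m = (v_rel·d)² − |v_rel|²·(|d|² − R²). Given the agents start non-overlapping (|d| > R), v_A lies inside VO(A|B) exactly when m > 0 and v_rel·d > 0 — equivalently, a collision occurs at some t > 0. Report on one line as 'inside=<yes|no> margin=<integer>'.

d = (3, 9),  |d|² = 90;  R = 4+2 = 6,  c = 90−6² = 54
v_rel = (1, 3),  |v_rel|² = 10;  v_rel·d = (1)·(3) + (3)·(9) = 30
10·t² − 60·t + 54 = 0  ⇒  m = 30² − 10·54 = 360
m = 360 > 0,  v_rel·d = 30 > 0  ⇒  inside

inside=yes margin=360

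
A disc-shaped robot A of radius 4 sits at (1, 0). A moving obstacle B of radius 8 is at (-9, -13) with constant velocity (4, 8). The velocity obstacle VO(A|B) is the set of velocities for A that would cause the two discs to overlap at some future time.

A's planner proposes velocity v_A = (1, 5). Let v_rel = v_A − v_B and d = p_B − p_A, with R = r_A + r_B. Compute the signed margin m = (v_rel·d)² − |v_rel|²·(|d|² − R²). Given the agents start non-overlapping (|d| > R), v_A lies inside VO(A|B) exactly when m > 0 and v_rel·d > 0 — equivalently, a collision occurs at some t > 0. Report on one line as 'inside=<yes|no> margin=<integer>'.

d = (-10, -13),  |d|² = 269;  R = 4+8 = 12,  c = 269−12² = 125
v_rel = (-3, -3),  |v_rel|² = 18;  v_rel·d = (-3)·(-10) + (-3)·(-13) = 69
18·t² − 138·t + 125 = 0  ⇒  m = 69² − 18·125 = 2511
m = 2511 > 0,  v_rel·d = 69 > 0  ⇒  inside

inside=yes margin=2511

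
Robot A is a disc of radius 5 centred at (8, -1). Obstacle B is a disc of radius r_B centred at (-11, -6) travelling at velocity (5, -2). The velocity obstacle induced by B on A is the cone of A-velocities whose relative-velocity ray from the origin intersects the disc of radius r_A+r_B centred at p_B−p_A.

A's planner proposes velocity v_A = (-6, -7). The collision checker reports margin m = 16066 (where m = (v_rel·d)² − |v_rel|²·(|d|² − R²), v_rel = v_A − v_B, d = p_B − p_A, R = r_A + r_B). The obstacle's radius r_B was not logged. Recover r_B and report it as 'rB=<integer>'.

m = 16066
d = (-19, -5);  v_rel = (-11, -5),  |v_rel|² = 146
v_rel×d = (-11)·(-5) − (-5)·(-19) = -40
since m = R²·146 − (-40)²:  R² = (1600 + 16066) / 146 = 121
R = √121 = 11  ⇒  r_B = 11 − 5 = 6

rB=6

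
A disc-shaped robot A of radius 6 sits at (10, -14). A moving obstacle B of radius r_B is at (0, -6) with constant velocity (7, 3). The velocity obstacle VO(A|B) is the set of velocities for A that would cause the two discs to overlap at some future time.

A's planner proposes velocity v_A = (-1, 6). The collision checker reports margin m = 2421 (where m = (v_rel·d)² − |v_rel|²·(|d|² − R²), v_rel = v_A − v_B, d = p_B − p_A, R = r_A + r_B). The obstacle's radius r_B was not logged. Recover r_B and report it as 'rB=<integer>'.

m = 2421
d = (-10, 8);  v_rel = (-8, 3),  |v_rel|² = 73
v_rel×d = (-8)·(8) − (3)·(-10) = -34
since m = R²·73 − (-34)²:  R² = (1156 + 2421) / 73 = 49
R = √49 = 7  ⇒  r_B = 7 − 6 = 1

rB=1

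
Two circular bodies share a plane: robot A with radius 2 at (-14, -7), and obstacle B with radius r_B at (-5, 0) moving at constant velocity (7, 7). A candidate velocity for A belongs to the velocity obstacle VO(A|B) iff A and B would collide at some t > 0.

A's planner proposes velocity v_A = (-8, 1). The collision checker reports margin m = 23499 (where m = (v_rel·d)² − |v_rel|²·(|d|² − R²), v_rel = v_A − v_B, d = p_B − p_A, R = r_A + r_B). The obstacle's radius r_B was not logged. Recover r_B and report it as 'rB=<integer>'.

m = 23499
d = (9, 7);  v_rel = (-15, -6),  |v_rel|² = 261
v_rel×d = (-15)·(7) − (-6)·(9) = -51
since m = R²·261 − (-51)²:  R² = (2601 + 23499) / 261 = 100
R = √100 = 10  ⇒  r_B = 10 − 2 = 8

rB=8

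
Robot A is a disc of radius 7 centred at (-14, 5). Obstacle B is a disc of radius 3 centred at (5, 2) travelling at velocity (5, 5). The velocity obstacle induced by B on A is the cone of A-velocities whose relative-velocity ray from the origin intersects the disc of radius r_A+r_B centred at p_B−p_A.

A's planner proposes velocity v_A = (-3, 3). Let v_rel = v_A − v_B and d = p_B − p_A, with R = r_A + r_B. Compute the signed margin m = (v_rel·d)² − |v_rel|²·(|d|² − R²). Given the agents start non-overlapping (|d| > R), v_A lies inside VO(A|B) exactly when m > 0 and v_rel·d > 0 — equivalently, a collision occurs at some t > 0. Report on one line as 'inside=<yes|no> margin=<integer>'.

d = (19, -3),  |d|² = 370;  R = 7+3 = 10,  c = 370−10² = 270
v_rel = (-8, -2),  |v_rel|² = 68;  v_rel·d = (-8)·(19) + (-2)·(-3) = -146
68·t² + 292·t + 270 = 0  ⇒  m = (-146)² − 68·270 = 2956
m = 2956 > 0,  v_rel·d = -146 < 0  ⇒  outside

inside=no margin=2956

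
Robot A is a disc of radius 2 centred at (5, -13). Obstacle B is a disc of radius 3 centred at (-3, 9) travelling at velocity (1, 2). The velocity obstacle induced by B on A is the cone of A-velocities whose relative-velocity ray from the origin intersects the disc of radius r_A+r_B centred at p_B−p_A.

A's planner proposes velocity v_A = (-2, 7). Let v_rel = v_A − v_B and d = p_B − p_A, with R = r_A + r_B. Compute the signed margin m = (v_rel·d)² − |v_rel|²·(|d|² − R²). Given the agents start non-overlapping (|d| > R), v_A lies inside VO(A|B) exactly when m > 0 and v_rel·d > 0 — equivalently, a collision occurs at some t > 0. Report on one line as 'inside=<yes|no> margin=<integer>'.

d = (-8, 22),  |d|² = 548;  R = 2+3 = 5,  c = 548−5² = 523
v_rel = (-3, 5),  |v_rel|² = 34;  v_rel·d = (-3)·(-8) + (5)·(22) = 134
34·t² − 268·t + 523 = 0  ⇒  m = 134² − 34·523 = 174
m = 174 > 0,  v_rel·d = 134 > 0  ⇒  inside

inside=yes margin=174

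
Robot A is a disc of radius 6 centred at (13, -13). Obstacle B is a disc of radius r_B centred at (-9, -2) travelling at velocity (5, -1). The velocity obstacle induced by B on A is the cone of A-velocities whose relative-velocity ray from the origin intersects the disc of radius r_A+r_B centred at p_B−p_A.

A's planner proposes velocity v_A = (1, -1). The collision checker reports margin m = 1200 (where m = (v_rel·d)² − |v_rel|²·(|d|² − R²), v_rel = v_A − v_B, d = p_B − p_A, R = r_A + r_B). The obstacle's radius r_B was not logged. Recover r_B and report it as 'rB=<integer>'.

m = 1200
d = (-22, 11);  v_rel = (-4, 0),  |v_rel|² = 16
v_rel×d = (-4)·(11) − (0)·(-22) = -44
since m = R²·16 − (-44)²:  R² = (1936 + 1200) / 16 = 196
R = √196 = 14  ⇒  r_B = 14 − 6 = 8

rB=8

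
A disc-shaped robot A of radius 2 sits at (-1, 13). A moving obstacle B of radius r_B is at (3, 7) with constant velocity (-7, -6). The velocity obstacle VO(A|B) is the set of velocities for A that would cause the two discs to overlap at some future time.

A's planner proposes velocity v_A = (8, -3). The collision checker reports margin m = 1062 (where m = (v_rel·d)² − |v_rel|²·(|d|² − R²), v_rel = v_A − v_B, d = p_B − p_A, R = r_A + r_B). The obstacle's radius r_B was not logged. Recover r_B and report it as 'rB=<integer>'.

m = 1062
d = (4, -6);  v_rel = (15, 3),  |v_rel|² = 234
v_rel×d = (15)·(-6) − (3)·(4) = -102
since m = R²·234 − (-102)²:  R² = (10404 + 1062) / 234 = 49
R = √49 = 7  ⇒  r_B = 7 − 2 = 5

rB=5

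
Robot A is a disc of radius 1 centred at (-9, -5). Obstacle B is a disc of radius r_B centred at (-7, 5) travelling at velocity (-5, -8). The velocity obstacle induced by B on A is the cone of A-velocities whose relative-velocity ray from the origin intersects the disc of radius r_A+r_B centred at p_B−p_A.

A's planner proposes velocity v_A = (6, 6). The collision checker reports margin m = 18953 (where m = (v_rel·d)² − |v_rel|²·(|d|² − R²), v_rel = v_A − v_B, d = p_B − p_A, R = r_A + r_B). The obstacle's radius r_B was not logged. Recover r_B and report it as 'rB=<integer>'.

m = 18953
d = (2, 10);  v_rel = (11, 14),  |v_rel|² = 317
v_rel×d = (11)·(10) − (14)·(2) = 82
since m = R²·317 − 82²:  R² = (6724 + 18953) / 317 = 81
R = √81 = 9  ⇒  r_B = 9 − 1 = 8

rB=8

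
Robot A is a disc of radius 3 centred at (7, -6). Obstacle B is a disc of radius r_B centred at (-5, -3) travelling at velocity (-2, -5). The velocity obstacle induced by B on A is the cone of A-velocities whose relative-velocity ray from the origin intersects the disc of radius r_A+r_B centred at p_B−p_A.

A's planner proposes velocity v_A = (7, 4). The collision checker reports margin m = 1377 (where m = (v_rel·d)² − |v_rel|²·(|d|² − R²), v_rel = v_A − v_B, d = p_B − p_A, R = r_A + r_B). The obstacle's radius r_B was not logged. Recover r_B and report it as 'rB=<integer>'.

m = 1377
d = (-12, 3);  v_rel = (9, 9),  |v_rel|² = 162
v_rel×d = (9)·(3) − (9)·(-12) = 135
since m = R²·162 − 135²:  R² = (18225 + 1377) / 162 = 121
R = √121 = 11  ⇒  r_B = 11 − 3 = 8

rB=8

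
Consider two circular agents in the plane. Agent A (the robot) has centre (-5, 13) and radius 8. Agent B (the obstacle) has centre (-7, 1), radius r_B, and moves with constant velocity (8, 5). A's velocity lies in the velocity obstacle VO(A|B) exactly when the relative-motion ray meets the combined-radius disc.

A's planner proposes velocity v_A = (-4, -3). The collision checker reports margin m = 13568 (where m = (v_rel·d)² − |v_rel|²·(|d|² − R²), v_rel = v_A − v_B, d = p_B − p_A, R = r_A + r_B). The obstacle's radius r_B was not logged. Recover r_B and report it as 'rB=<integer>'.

m = 13568
d = (-2, -12);  v_rel = (-12, -8),  |v_rel|² = 208
v_rel×d = (-12)·(-12) − (-8)·(-2) = 128
since m = R²·208 − 128²:  R² = (16384 + 13568) / 208 = 144
R = √144 = 12  ⇒  r_B = 12 − 8 = 4

rB=4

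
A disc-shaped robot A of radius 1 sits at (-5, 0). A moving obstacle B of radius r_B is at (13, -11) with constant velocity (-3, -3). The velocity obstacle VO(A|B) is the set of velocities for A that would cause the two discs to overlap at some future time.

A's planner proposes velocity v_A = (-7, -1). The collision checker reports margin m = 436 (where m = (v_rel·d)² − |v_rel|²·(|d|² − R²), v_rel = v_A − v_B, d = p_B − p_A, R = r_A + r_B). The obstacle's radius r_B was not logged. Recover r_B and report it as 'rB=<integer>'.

m = 436
d = (18, -11);  v_rel = (-4, 2),  |v_rel|² = 20
v_rel×d = (-4)·(-11) − (2)·(18) = 8
since m = R²·20 − 8²:  R² = (64 + 436) / 20 = 25
R = √25 = 5  ⇒  r_B = 5 − 1 = 4

rB=4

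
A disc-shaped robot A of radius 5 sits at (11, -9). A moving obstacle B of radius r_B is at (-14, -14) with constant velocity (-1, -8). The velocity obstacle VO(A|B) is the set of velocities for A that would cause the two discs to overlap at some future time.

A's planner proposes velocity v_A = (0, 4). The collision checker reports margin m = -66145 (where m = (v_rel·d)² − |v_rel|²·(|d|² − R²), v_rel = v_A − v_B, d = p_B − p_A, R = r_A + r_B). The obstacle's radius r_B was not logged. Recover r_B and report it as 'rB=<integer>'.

m = -66145
d = (-25, -5);  v_rel = (1, 12),  |v_rel|² = 145
v_rel×d = (1)·(-5) − (12)·(-25) = 295
since m = R²·145 − 295²:  R² = (87025 + -66145) / 145 = 144
R = √144 = 12  ⇒  r_B = 12 − 5 = 7

rB=7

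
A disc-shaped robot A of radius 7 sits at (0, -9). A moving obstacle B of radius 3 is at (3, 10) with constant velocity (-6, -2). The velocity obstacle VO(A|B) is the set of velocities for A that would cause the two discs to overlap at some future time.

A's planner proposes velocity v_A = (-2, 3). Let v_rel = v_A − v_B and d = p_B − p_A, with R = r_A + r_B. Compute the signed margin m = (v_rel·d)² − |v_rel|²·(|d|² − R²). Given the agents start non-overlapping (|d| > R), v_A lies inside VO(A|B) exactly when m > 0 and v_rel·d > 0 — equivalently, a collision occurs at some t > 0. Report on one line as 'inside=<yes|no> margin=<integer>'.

d = (3, 19),  |d|² = 370;  R = 7+3 = 10,  c = 370−10² = 270
v_rel = (4, 5),  |v_rel|² = 41;  v_rel·d = (4)·(3) + (5)·(19) = 107
41·t² − 214·t + 270 = 0  ⇒  m = 107² − 41·270 = 379
m = 379 > 0,  v_rel·d = 107 > 0  ⇒  inside

inside=yes margin=379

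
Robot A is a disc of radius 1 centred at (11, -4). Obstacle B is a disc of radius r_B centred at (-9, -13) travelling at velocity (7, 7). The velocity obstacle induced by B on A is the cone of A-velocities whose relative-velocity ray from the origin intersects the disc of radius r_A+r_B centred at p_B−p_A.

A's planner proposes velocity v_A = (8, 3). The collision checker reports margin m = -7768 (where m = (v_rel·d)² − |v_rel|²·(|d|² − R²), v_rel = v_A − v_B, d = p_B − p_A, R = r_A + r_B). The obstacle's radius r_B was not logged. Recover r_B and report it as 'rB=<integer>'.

m = -7768
d = (-20, -9);  v_rel = (1, -4),  |v_rel|² = 17
v_rel×d = (1)·(-9) − (-4)·(-20) = -89
since m = R²·17 − (-89)²:  R² = (7921 + -7768) / 17 = 9
R = √9 = 3  ⇒  r_B = 3 − 1 = 2

rB=2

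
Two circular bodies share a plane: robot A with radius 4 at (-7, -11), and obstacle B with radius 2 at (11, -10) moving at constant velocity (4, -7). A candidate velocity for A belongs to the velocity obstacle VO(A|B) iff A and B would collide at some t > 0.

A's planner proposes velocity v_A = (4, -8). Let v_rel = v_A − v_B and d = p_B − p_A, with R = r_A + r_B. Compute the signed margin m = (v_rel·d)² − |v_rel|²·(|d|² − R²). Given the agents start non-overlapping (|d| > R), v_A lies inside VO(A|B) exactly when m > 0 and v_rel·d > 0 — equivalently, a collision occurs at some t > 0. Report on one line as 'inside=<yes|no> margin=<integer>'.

d = (18, 1),  |d|² = 325;  R = 4+2 = 6,  c = 325−6² = 289
v_rel = (0, -1),  |v_rel|² = 1;  v_rel·d = (0)·(18) + (-1)·(1) = -1
1·t² + 2·t + 289 = 0  ⇒  m = (-1)² − 1·289 = -288
m = -288 < 0,  v_rel·d = -1 < 0  ⇒  outside

inside=no margin=-288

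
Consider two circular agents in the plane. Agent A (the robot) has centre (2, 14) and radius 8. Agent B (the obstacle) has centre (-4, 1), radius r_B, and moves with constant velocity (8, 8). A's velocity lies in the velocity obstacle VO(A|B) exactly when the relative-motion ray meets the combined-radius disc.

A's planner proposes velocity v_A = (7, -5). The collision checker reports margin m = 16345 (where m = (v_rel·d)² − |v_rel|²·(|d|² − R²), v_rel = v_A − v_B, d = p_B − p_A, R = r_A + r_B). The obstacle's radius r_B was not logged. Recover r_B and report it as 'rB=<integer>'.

m = 16345
d = (-6, -13);  v_rel = (-1, -13),  |v_rel|² = 170
v_rel×d = (-1)·(-13) − (-13)·(-6) = -65
since m = R²·170 − (-65)²:  R² = (4225 + 16345) / 170 = 121
R = √121 = 11  ⇒  r_B = 11 − 8 = 3

rB=3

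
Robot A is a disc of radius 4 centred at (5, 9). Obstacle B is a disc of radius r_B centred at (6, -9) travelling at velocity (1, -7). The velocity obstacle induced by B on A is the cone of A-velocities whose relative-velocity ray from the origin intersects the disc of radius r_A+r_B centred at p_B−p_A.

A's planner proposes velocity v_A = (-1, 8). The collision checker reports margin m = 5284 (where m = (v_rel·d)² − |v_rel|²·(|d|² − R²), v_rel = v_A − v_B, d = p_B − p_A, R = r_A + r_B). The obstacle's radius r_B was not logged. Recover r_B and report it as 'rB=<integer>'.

m = 5284
d = (1, -18);  v_rel = (-2, 15),  |v_rel|² = 229
v_rel×d = (-2)·(-18) − (15)·(1) = 21
since m = R²·229 − 21²:  R² = (441 + 5284) / 229 = 25
R = √25 = 5  ⇒  r_B = 5 − 4 = 1

rB=1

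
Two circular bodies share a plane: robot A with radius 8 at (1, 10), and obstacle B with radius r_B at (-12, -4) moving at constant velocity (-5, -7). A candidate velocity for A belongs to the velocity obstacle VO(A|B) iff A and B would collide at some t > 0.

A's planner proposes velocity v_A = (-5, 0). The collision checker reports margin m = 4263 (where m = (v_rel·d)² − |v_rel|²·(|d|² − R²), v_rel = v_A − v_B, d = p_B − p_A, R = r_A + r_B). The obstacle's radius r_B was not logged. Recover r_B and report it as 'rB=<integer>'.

m = 4263
d = (-13, -14);  v_rel = (0, 7),  |v_rel|² = 49
v_rel×d = (0)·(-14) − (7)·(-13) = 91
since m = R²·49 − 91²:  R² = (8281 + 4263) / 49 = 256
R = √256 = 16  ⇒  r_B = 16 − 8 = 8

rB=8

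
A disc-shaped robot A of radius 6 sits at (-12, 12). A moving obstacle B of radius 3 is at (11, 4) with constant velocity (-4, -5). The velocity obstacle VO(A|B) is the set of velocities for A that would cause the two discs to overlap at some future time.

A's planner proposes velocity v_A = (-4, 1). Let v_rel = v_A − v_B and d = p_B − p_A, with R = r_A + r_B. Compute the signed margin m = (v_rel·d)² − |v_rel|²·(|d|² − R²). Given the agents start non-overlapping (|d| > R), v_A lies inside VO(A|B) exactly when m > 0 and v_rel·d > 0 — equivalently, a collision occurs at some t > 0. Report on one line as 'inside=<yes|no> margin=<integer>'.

d = (23, -8),  |d|² = 593;  R = 6+3 = 9,  c = 593−9² = 512
v_rel = (0, 6),  |v_rel|² = 36;  v_rel·d = (0)·(23) + (6)·(-8) = -48
36·t² + 96·t + 512 = 0  ⇒  m = (-48)² − 36·512 = -16128
m = -16128 < 0,  v_rel·d = -48 < 0  ⇒  outside

inside=no margin=-16128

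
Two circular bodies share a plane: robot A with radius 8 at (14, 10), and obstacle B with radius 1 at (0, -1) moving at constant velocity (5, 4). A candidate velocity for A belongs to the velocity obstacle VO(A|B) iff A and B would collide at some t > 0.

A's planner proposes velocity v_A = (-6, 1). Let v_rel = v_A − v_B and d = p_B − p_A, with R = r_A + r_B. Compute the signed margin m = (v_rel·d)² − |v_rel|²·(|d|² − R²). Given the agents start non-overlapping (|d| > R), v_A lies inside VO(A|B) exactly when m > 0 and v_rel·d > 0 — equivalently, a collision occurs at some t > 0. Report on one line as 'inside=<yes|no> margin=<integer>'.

d = (-14, -11),  |d|² = 317;  R = 8+1 = 9,  c = 317−9² = 236
v_rel = (-11, -3),  |v_rel|² = 130;  v_rel·d = (-11)·(-14) + (-3)·(-11) = 187
130·t² − 374·t + 236 = 0  ⇒  m = 187² − 130·236 = 4289
m = 4289 > 0,  v_rel·d = 187 > 0  ⇒  inside

inside=yes margin=4289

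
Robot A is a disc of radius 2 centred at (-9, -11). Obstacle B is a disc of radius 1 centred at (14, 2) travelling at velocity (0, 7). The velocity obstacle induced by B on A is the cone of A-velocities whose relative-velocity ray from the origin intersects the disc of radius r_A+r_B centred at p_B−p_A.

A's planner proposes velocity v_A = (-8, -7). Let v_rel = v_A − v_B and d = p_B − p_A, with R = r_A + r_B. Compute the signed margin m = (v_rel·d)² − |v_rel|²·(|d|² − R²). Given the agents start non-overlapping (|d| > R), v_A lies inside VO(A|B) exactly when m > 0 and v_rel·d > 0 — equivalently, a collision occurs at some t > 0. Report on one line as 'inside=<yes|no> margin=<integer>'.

d = (23, 13),  |d|² = 698;  R = 2+1 = 3,  c = 698−3² = 689
v_rel = (-8, -14),  |v_rel|² = 260;  v_rel·d = (-8)·(23) + (-14)·(13) = -366
260·t² + 732·t + 689 = 0  ⇒  m = (-366)² − 260·689 = -45184
m = -45184 < 0,  v_rel·d = -366 < 0  ⇒  outside

inside=no margin=-45184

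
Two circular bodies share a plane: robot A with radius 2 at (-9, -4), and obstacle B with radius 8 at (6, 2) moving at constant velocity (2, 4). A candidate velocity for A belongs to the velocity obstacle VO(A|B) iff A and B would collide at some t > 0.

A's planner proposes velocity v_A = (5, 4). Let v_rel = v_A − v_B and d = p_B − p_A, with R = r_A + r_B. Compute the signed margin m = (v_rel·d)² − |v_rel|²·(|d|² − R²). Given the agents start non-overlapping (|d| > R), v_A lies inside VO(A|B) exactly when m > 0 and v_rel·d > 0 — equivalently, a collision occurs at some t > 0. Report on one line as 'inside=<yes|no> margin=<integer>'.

d = (15, 6),  |d|² = 261;  R = 2+8 = 10,  c = 261−10² = 161
v_rel = (3, 0),  |v_rel|² = 9;  v_rel·d = (3)·(15) + (0)·(6) = 45
9·t² − 90·t + 161 = 0  ⇒  m = 45² − 9·161 = 576
m = 576 > 0,  v_rel·d = 45 > 0  ⇒  inside

inside=yes margin=576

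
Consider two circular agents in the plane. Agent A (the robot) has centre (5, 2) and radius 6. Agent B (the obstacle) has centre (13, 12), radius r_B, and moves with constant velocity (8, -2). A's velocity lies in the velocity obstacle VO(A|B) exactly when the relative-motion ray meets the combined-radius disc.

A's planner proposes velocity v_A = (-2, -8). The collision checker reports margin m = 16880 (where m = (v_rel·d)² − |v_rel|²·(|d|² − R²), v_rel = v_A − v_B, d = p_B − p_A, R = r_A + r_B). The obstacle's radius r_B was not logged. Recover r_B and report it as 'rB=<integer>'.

m = 16880
d = (8, 10);  v_rel = (-10, -6),  |v_rel|² = 136
v_rel×d = (-10)·(10) − (-6)·(8) = -52
since m = R²·136 − (-52)²:  R² = (2704 + 16880) / 136 = 144
R = √144 = 12  ⇒  r_B = 12 − 6 = 6

rB=6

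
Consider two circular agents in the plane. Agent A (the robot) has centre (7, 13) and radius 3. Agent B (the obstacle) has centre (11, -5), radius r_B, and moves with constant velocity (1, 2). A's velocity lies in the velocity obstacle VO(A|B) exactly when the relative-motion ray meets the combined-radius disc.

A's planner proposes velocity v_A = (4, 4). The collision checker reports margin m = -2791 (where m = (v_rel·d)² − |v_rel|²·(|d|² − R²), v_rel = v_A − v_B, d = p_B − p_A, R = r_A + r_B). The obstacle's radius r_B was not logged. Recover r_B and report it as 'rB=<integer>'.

m = -2791
d = (4, -18);  v_rel = (3, 2),  |v_rel|² = 13
v_rel×d = (3)·(-18) − (2)·(4) = -62
since m = R²·13 − (-62)²:  R² = (3844 + -2791) / 13 = 81
R = √81 = 9  ⇒  r_B = 9 − 3 = 6

rB=6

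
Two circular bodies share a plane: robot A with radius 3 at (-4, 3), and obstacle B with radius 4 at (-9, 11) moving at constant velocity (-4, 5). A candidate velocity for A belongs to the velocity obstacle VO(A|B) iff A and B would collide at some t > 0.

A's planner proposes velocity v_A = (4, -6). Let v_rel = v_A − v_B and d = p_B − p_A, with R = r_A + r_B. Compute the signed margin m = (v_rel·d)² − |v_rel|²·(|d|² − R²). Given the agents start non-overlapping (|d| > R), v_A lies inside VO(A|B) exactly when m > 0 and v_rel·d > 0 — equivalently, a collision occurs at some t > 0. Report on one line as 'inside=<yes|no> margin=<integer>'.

d = (-5, 8),  |d|² = 89;  R = 3+4 = 7,  c = 89−7² = 40
v_rel = (8, -11),  |v_rel|² = 185;  v_rel·d = (8)·(-5) + (-11)·(8) = -128
185·t² + 256·t + 40 = 0  ⇒  m = (-128)² − 185·40 = 8984
m = 8984 > 0,  v_rel·d = -128 < 0  ⇒  outside

inside=no margin=8984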